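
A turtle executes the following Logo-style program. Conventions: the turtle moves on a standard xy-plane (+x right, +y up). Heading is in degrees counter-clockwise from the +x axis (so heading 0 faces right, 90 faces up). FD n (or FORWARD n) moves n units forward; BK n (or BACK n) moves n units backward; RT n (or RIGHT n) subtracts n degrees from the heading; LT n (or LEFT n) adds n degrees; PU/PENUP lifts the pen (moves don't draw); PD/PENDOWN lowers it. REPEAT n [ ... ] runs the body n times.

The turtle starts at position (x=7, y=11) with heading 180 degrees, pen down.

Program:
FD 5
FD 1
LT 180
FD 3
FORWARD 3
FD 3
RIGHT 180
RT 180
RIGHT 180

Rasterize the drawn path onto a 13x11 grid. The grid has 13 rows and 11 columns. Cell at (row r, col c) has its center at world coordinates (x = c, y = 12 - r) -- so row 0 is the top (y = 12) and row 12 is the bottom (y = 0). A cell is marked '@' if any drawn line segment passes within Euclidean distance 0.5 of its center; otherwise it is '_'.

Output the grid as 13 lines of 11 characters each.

Answer: ___________
_@@@@@@@@@@
___________
___________
___________
___________
___________
___________
___________
___________
___________
___________
___________

Derivation:
Segment 0: (7,11) -> (2,11)
Segment 1: (2,11) -> (1,11)
Segment 2: (1,11) -> (4,11)
Segment 3: (4,11) -> (7,11)
Segment 4: (7,11) -> (10,11)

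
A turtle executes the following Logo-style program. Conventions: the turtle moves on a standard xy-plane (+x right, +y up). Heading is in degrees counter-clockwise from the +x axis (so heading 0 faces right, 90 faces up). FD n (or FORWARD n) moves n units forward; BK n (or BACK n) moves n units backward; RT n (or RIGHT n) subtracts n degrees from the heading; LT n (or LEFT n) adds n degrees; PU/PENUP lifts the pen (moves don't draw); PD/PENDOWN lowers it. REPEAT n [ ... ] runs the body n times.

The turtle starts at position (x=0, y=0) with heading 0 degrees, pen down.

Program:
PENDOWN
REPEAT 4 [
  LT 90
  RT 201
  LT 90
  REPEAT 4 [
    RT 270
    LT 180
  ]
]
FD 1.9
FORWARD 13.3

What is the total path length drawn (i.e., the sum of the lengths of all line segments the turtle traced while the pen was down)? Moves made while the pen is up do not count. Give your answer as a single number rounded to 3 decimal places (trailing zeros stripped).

Answer: 15.2

Derivation:
Executing turtle program step by step:
Start: pos=(0,0), heading=0, pen down
PD: pen down
REPEAT 4 [
  -- iteration 1/4 --
  LT 90: heading 0 -> 90
  RT 201: heading 90 -> 249
  LT 90: heading 249 -> 339
  REPEAT 4 [
    -- iteration 1/4 --
    RT 270: heading 339 -> 69
    LT 180: heading 69 -> 249
    -- iteration 2/4 --
    RT 270: heading 249 -> 339
    LT 180: heading 339 -> 159
    -- iteration 3/4 --
    RT 270: heading 159 -> 249
    LT 180: heading 249 -> 69
    -- iteration 4/4 --
    RT 270: heading 69 -> 159
    LT 180: heading 159 -> 339
  ]
  -- iteration 2/4 --
  LT 90: heading 339 -> 69
  RT 201: heading 69 -> 228
  LT 90: heading 228 -> 318
  REPEAT 4 [
    -- iteration 1/4 --
    RT 270: heading 318 -> 48
    LT 180: heading 48 -> 228
    -- iteration 2/4 --
    RT 270: heading 228 -> 318
    LT 180: heading 318 -> 138
    -- iteration 3/4 --
    RT 270: heading 138 -> 228
    LT 180: heading 228 -> 48
    -- iteration 4/4 --
    RT 270: heading 48 -> 138
    LT 180: heading 138 -> 318
  ]
  -- iteration 3/4 --
  LT 90: heading 318 -> 48
  RT 201: heading 48 -> 207
  LT 90: heading 207 -> 297
  REPEAT 4 [
    -- iteration 1/4 --
    RT 270: heading 297 -> 27
    LT 180: heading 27 -> 207
    -- iteration 2/4 --
    RT 270: heading 207 -> 297
    LT 180: heading 297 -> 117
    -- iteration 3/4 --
    RT 270: heading 117 -> 207
    LT 180: heading 207 -> 27
    -- iteration 4/4 --
    RT 270: heading 27 -> 117
    LT 180: heading 117 -> 297
  ]
  -- iteration 4/4 --
  LT 90: heading 297 -> 27
  RT 201: heading 27 -> 186
  LT 90: heading 186 -> 276
  REPEAT 4 [
    -- iteration 1/4 --
    RT 270: heading 276 -> 6
    LT 180: heading 6 -> 186
    -- iteration 2/4 --
    RT 270: heading 186 -> 276
    LT 180: heading 276 -> 96
    -- iteration 3/4 --
    RT 270: heading 96 -> 186
    LT 180: heading 186 -> 6
    -- iteration 4/4 --
    RT 270: heading 6 -> 96
    LT 180: heading 96 -> 276
  ]
]
FD 1.9: (0,0) -> (0.199,-1.89) [heading=276, draw]
FD 13.3: (0.199,-1.89) -> (1.589,-15.117) [heading=276, draw]
Final: pos=(1.589,-15.117), heading=276, 2 segment(s) drawn

Segment lengths:
  seg 1: (0,0) -> (0.199,-1.89), length = 1.9
  seg 2: (0.199,-1.89) -> (1.589,-15.117), length = 13.3
Total = 15.2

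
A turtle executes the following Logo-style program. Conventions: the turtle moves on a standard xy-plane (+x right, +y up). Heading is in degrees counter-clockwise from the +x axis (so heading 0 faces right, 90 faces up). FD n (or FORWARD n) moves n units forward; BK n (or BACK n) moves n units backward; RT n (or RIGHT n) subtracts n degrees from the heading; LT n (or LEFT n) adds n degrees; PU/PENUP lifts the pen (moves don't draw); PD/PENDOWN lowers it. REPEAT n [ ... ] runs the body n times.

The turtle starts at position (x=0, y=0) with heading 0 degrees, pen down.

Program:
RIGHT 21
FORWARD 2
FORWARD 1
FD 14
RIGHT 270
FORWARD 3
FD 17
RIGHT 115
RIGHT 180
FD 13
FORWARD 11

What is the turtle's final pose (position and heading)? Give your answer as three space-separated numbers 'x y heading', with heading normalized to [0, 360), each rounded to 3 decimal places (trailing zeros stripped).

Answer: 6.366 29.844 134

Derivation:
Executing turtle program step by step:
Start: pos=(0,0), heading=0, pen down
RT 21: heading 0 -> 339
FD 2: (0,0) -> (1.867,-0.717) [heading=339, draw]
FD 1: (1.867,-0.717) -> (2.801,-1.075) [heading=339, draw]
FD 14: (2.801,-1.075) -> (15.871,-6.092) [heading=339, draw]
RT 270: heading 339 -> 69
FD 3: (15.871,-6.092) -> (16.946,-3.292) [heading=69, draw]
FD 17: (16.946,-3.292) -> (23.038,12.579) [heading=69, draw]
RT 115: heading 69 -> 314
RT 180: heading 314 -> 134
FD 13: (23.038,12.579) -> (14.008,21.931) [heading=134, draw]
FD 11: (14.008,21.931) -> (6.366,29.844) [heading=134, draw]
Final: pos=(6.366,29.844), heading=134, 7 segment(s) drawn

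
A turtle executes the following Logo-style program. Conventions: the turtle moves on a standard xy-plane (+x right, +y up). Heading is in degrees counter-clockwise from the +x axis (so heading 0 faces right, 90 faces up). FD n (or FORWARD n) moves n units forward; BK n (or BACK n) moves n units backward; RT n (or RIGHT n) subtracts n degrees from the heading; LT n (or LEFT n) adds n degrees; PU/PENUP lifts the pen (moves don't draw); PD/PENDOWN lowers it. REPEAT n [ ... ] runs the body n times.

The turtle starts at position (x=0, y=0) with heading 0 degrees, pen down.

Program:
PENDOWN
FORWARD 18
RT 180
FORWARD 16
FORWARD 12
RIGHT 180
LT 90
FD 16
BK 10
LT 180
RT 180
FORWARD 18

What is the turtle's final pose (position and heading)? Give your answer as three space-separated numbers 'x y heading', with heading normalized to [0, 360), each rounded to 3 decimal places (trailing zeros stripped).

Answer: -10 24 90

Derivation:
Executing turtle program step by step:
Start: pos=(0,0), heading=0, pen down
PD: pen down
FD 18: (0,0) -> (18,0) [heading=0, draw]
RT 180: heading 0 -> 180
FD 16: (18,0) -> (2,0) [heading=180, draw]
FD 12: (2,0) -> (-10,0) [heading=180, draw]
RT 180: heading 180 -> 0
LT 90: heading 0 -> 90
FD 16: (-10,0) -> (-10,16) [heading=90, draw]
BK 10: (-10,16) -> (-10,6) [heading=90, draw]
LT 180: heading 90 -> 270
RT 180: heading 270 -> 90
FD 18: (-10,6) -> (-10,24) [heading=90, draw]
Final: pos=(-10,24), heading=90, 6 segment(s) drawn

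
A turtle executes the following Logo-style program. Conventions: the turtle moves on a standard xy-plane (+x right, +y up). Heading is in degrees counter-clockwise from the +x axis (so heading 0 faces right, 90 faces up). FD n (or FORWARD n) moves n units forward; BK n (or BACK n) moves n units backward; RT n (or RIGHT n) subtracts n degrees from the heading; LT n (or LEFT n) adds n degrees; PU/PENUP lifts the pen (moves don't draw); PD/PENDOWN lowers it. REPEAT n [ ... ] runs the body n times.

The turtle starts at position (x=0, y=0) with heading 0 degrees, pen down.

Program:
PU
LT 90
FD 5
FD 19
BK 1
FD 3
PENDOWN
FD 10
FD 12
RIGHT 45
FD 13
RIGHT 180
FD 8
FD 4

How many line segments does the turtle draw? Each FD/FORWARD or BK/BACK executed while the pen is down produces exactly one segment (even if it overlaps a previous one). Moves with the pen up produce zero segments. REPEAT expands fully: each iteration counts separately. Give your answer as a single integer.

Answer: 5

Derivation:
Executing turtle program step by step:
Start: pos=(0,0), heading=0, pen down
PU: pen up
LT 90: heading 0 -> 90
FD 5: (0,0) -> (0,5) [heading=90, move]
FD 19: (0,5) -> (0,24) [heading=90, move]
BK 1: (0,24) -> (0,23) [heading=90, move]
FD 3: (0,23) -> (0,26) [heading=90, move]
PD: pen down
FD 10: (0,26) -> (0,36) [heading=90, draw]
FD 12: (0,36) -> (0,48) [heading=90, draw]
RT 45: heading 90 -> 45
FD 13: (0,48) -> (9.192,57.192) [heading=45, draw]
RT 180: heading 45 -> 225
FD 8: (9.192,57.192) -> (3.536,51.536) [heading=225, draw]
FD 4: (3.536,51.536) -> (0.707,48.707) [heading=225, draw]
Final: pos=(0.707,48.707), heading=225, 5 segment(s) drawn
Segments drawn: 5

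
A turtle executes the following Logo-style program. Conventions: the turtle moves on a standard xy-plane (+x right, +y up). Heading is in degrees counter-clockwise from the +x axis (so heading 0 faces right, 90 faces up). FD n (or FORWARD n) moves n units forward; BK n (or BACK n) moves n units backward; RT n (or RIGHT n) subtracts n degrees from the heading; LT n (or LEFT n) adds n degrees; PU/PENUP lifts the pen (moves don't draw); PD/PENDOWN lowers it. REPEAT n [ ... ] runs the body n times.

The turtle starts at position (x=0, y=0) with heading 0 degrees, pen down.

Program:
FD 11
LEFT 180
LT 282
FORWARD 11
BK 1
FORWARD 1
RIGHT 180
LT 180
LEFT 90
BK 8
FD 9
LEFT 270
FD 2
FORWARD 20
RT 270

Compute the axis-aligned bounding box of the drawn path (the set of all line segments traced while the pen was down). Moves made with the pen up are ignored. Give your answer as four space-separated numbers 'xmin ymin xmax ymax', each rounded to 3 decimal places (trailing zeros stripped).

Answer: 0 0 16.538 32.071

Derivation:
Executing turtle program step by step:
Start: pos=(0,0), heading=0, pen down
FD 11: (0,0) -> (11,0) [heading=0, draw]
LT 180: heading 0 -> 180
LT 282: heading 180 -> 102
FD 11: (11,0) -> (8.713,10.76) [heading=102, draw]
BK 1: (8.713,10.76) -> (8.921,9.781) [heading=102, draw]
FD 1: (8.921,9.781) -> (8.713,10.76) [heading=102, draw]
RT 180: heading 102 -> 282
LT 180: heading 282 -> 102
LT 90: heading 102 -> 192
BK 8: (8.713,10.76) -> (16.538,12.423) [heading=192, draw]
FD 9: (16.538,12.423) -> (7.735,10.552) [heading=192, draw]
LT 270: heading 192 -> 102
FD 2: (7.735,10.552) -> (7.319,12.508) [heading=102, draw]
FD 20: (7.319,12.508) -> (3.161,32.071) [heading=102, draw]
RT 270: heading 102 -> 192
Final: pos=(3.161,32.071), heading=192, 8 segment(s) drawn

Segment endpoints: x in {0, 3.161, 7.319, 7.735, 8.713, 8.921, 11, 16.538}, y in {0, 9.781, 10.552, 10.76, 12.423, 12.508, 32.071}
xmin=0, ymin=0, xmax=16.538, ymax=32.071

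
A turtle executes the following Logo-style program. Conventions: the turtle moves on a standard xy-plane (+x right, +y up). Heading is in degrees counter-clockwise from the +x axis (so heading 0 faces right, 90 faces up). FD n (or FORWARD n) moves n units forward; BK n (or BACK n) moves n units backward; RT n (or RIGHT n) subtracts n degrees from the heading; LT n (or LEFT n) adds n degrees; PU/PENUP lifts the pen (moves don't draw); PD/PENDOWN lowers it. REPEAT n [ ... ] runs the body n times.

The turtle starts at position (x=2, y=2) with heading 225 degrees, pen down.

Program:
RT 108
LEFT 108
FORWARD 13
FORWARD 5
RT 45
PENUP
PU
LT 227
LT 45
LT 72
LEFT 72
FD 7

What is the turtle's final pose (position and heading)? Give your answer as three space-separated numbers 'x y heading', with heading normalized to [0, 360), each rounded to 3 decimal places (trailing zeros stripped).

Executing turtle program step by step:
Start: pos=(2,2), heading=225, pen down
RT 108: heading 225 -> 117
LT 108: heading 117 -> 225
FD 13: (2,2) -> (-7.192,-7.192) [heading=225, draw]
FD 5: (-7.192,-7.192) -> (-10.728,-10.728) [heading=225, draw]
RT 45: heading 225 -> 180
PU: pen up
PU: pen up
LT 227: heading 180 -> 47
LT 45: heading 47 -> 92
LT 72: heading 92 -> 164
LT 72: heading 164 -> 236
FD 7: (-10.728,-10.728) -> (-14.642,-16.531) [heading=236, move]
Final: pos=(-14.642,-16.531), heading=236, 2 segment(s) drawn

Answer: -14.642 -16.531 236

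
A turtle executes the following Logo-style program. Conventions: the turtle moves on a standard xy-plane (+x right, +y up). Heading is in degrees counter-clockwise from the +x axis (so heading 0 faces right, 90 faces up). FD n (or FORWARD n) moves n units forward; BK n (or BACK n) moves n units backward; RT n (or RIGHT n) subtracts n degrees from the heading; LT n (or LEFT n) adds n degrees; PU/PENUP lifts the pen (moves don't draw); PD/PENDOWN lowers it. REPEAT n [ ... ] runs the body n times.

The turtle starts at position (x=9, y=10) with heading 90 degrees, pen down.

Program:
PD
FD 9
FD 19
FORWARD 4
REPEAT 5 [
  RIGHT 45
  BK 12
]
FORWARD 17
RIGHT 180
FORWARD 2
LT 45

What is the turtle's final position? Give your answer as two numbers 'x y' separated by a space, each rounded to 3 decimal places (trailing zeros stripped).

Answer: -22.092 51.879

Derivation:
Executing turtle program step by step:
Start: pos=(9,10), heading=90, pen down
PD: pen down
FD 9: (9,10) -> (9,19) [heading=90, draw]
FD 19: (9,19) -> (9,38) [heading=90, draw]
FD 4: (9,38) -> (9,42) [heading=90, draw]
REPEAT 5 [
  -- iteration 1/5 --
  RT 45: heading 90 -> 45
  BK 12: (9,42) -> (0.515,33.515) [heading=45, draw]
  -- iteration 2/5 --
  RT 45: heading 45 -> 0
  BK 12: (0.515,33.515) -> (-11.485,33.515) [heading=0, draw]
  -- iteration 3/5 --
  RT 45: heading 0 -> 315
  BK 12: (-11.485,33.515) -> (-19.971,42) [heading=315, draw]
  -- iteration 4/5 --
  RT 45: heading 315 -> 270
  BK 12: (-19.971,42) -> (-19.971,54) [heading=270, draw]
  -- iteration 5/5 --
  RT 45: heading 270 -> 225
  BK 12: (-19.971,54) -> (-11.485,62.485) [heading=225, draw]
]
FD 17: (-11.485,62.485) -> (-23.506,50.464) [heading=225, draw]
RT 180: heading 225 -> 45
FD 2: (-23.506,50.464) -> (-22.092,51.879) [heading=45, draw]
LT 45: heading 45 -> 90
Final: pos=(-22.092,51.879), heading=90, 10 segment(s) drawn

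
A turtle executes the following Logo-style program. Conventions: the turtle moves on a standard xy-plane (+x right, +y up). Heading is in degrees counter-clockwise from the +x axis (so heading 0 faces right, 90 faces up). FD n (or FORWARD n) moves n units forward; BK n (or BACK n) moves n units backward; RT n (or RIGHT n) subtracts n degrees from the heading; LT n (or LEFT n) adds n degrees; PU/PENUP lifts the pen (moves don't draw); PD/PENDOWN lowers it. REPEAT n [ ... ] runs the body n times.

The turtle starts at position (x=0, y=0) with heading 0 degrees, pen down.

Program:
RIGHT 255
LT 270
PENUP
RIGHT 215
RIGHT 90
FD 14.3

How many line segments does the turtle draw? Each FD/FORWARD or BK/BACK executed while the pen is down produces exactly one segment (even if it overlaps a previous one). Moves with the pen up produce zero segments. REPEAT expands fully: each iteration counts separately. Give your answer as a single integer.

Executing turtle program step by step:
Start: pos=(0,0), heading=0, pen down
RT 255: heading 0 -> 105
LT 270: heading 105 -> 15
PU: pen up
RT 215: heading 15 -> 160
RT 90: heading 160 -> 70
FD 14.3: (0,0) -> (4.891,13.438) [heading=70, move]
Final: pos=(4.891,13.438), heading=70, 0 segment(s) drawn
Segments drawn: 0

Answer: 0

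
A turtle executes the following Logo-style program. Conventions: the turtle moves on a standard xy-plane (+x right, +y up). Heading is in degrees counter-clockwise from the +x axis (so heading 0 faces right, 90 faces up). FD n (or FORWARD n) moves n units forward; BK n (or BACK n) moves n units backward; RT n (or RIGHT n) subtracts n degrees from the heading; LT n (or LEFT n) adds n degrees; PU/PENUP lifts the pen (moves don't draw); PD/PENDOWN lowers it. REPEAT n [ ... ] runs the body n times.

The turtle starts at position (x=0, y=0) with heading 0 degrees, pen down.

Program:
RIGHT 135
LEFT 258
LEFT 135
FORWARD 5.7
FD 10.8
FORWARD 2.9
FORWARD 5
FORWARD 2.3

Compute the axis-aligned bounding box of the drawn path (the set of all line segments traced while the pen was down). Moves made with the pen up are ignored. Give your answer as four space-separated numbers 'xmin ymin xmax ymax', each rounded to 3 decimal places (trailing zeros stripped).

Answer: -5.551 -26.117 0 0

Derivation:
Executing turtle program step by step:
Start: pos=(0,0), heading=0, pen down
RT 135: heading 0 -> 225
LT 258: heading 225 -> 123
LT 135: heading 123 -> 258
FD 5.7: (0,0) -> (-1.185,-5.575) [heading=258, draw]
FD 10.8: (-1.185,-5.575) -> (-3.431,-16.139) [heading=258, draw]
FD 2.9: (-3.431,-16.139) -> (-4.033,-18.976) [heading=258, draw]
FD 5: (-4.033,-18.976) -> (-5.073,-23.867) [heading=258, draw]
FD 2.3: (-5.073,-23.867) -> (-5.551,-26.117) [heading=258, draw]
Final: pos=(-5.551,-26.117), heading=258, 5 segment(s) drawn

Segment endpoints: x in {-5.551, -5.073, -4.033, -3.431, -1.185, 0}, y in {-26.117, -23.867, -18.976, -16.139, -5.575, 0}
xmin=-5.551, ymin=-26.117, xmax=0, ymax=0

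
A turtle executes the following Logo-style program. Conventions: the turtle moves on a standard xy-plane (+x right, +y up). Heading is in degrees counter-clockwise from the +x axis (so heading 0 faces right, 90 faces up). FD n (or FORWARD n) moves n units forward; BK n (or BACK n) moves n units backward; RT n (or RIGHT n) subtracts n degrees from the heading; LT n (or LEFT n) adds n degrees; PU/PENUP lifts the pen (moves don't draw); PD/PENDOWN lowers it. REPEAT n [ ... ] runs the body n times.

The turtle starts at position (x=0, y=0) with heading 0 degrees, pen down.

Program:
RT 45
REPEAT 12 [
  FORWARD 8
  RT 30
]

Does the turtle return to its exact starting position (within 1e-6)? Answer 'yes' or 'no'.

Answer: yes

Derivation:
Executing turtle program step by step:
Start: pos=(0,0), heading=0, pen down
RT 45: heading 0 -> 315
REPEAT 12 [
  -- iteration 1/12 --
  FD 8: (0,0) -> (5.657,-5.657) [heading=315, draw]
  RT 30: heading 315 -> 285
  -- iteration 2/12 --
  FD 8: (5.657,-5.657) -> (7.727,-13.384) [heading=285, draw]
  RT 30: heading 285 -> 255
  -- iteration 3/12 --
  FD 8: (7.727,-13.384) -> (5.657,-21.112) [heading=255, draw]
  RT 30: heading 255 -> 225
  -- iteration 4/12 --
  FD 8: (5.657,-21.112) -> (0,-26.769) [heading=225, draw]
  RT 30: heading 225 -> 195
  -- iteration 5/12 --
  FD 8: (0,-26.769) -> (-7.727,-28.839) [heading=195, draw]
  RT 30: heading 195 -> 165
  -- iteration 6/12 --
  FD 8: (-7.727,-28.839) -> (-15.455,-26.769) [heading=165, draw]
  RT 30: heading 165 -> 135
  -- iteration 7/12 --
  FD 8: (-15.455,-26.769) -> (-21.112,-21.112) [heading=135, draw]
  RT 30: heading 135 -> 105
  -- iteration 8/12 --
  FD 8: (-21.112,-21.112) -> (-23.182,-13.384) [heading=105, draw]
  RT 30: heading 105 -> 75
  -- iteration 9/12 --
  FD 8: (-23.182,-13.384) -> (-21.112,-5.657) [heading=75, draw]
  RT 30: heading 75 -> 45
  -- iteration 10/12 --
  FD 8: (-21.112,-5.657) -> (-15.455,0) [heading=45, draw]
  RT 30: heading 45 -> 15
  -- iteration 11/12 --
  FD 8: (-15.455,0) -> (-7.727,2.071) [heading=15, draw]
  RT 30: heading 15 -> 345
  -- iteration 12/12 --
  FD 8: (-7.727,2.071) -> (0,0) [heading=345, draw]
  RT 30: heading 345 -> 315
]
Final: pos=(0,0), heading=315, 12 segment(s) drawn

Start position: (0, 0)
Final position: (0, 0)
Distance = 0; < 1e-6 -> CLOSED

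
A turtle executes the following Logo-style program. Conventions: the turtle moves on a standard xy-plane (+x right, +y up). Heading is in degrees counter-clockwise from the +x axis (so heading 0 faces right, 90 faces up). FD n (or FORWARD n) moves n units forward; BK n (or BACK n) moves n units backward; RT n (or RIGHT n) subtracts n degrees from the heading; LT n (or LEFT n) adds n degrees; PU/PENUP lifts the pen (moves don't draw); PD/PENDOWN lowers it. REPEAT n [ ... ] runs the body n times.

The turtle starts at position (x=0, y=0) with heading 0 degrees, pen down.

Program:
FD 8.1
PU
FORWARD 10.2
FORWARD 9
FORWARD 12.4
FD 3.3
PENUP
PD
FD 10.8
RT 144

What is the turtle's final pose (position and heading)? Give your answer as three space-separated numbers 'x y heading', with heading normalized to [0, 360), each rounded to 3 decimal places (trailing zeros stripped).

Executing turtle program step by step:
Start: pos=(0,0), heading=0, pen down
FD 8.1: (0,0) -> (8.1,0) [heading=0, draw]
PU: pen up
FD 10.2: (8.1,0) -> (18.3,0) [heading=0, move]
FD 9: (18.3,0) -> (27.3,0) [heading=0, move]
FD 12.4: (27.3,0) -> (39.7,0) [heading=0, move]
FD 3.3: (39.7,0) -> (43,0) [heading=0, move]
PU: pen up
PD: pen down
FD 10.8: (43,0) -> (53.8,0) [heading=0, draw]
RT 144: heading 0 -> 216
Final: pos=(53.8,0), heading=216, 2 segment(s) drawn

Answer: 53.8 0 216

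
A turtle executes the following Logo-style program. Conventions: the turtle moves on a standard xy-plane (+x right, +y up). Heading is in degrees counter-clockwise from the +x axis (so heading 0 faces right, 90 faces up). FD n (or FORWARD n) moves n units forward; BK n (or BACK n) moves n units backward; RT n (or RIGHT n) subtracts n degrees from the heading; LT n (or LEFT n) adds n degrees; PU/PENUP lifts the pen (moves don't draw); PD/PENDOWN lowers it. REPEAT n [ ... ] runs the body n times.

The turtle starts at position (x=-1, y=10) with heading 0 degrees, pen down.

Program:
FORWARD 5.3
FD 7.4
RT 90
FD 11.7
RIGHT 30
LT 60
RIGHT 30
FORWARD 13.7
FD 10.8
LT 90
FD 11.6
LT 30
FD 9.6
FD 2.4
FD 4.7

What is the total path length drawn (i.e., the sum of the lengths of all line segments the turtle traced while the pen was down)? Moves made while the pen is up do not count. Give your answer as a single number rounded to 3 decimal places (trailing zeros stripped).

Executing turtle program step by step:
Start: pos=(-1,10), heading=0, pen down
FD 5.3: (-1,10) -> (4.3,10) [heading=0, draw]
FD 7.4: (4.3,10) -> (11.7,10) [heading=0, draw]
RT 90: heading 0 -> 270
FD 11.7: (11.7,10) -> (11.7,-1.7) [heading=270, draw]
RT 30: heading 270 -> 240
LT 60: heading 240 -> 300
RT 30: heading 300 -> 270
FD 13.7: (11.7,-1.7) -> (11.7,-15.4) [heading=270, draw]
FD 10.8: (11.7,-15.4) -> (11.7,-26.2) [heading=270, draw]
LT 90: heading 270 -> 0
FD 11.6: (11.7,-26.2) -> (23.3,-26.2) [heading=0, draw]
LT 30: heading 0 -> 30
FD 9.6: (23.3,-26.2) -> (31.614,-21.4) [heading=30, draw]
FD 2.4: (31.614,-21.4) -> (33.692,-20.2) [heading=30, draw]
FD 4.7: (33.692,-20.2) -> (37.763,-17.85) [heading=30, draw]
Final: pos=(37.763,-17.85), heading=30, 9 segment(s) drawn

Segment lengths:
  seg 1: (-1,10) -> (4.3,10), length = 5.3
  seg 2: (4.3,10) -> (11.7,10), length = 7.4
  seg 3: (11.7,10) -> (11.7,-1.7), length = 11.7
  seg 4: (11.7,-1.7) -> (11.7,-15.4), length = 13.7
  seg 5: (11.7,-15.4) -> (11.7,-26.2), length = 10.8
  seg 6: (11.7,-26.2) -> (23.3,-26.2), length = 11.6
  seg 7: (23.3,-26.2) -> (31.614,-21.4), length = 9.6
  seg 8: (31.614,-21.4) -> (33.692,-20.2), length = 2.4
  seg 9: (33.692,-20.2) -> (37.763,-17.85), length = 4.7
Total = 77.2

Answer: 77.2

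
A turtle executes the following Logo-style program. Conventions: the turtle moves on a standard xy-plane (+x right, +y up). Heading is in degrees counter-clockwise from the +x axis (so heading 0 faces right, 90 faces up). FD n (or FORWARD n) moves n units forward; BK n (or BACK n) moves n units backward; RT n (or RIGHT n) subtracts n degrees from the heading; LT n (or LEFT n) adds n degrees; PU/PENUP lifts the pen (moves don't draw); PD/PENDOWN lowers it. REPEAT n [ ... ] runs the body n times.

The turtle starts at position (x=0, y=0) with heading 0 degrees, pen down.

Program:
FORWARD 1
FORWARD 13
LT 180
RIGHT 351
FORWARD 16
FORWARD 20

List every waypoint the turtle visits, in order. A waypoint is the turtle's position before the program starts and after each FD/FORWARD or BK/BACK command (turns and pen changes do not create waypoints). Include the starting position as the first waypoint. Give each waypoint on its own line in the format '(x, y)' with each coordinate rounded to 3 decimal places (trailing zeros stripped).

Executing turtle program step by step:
Start: pos=(0,0), heading=0, pen down
FD 1: (0,0) -> (1,0) [heading=0, draw]
FD 13: (1,0) -> (14,0) [heading=0, draw]
LT 180: heading 0 -> 180
RT 351: heading 180 -> 189
FD 16: (14,0) -> (-1.803,-2.503) [heading=189, draw]
FD 20: (-1.803,-2.503) -> (-21.557,-5.632) [heading=189, draw]
Final: pos=(-21.557,-5.632), heading=189, 4 segment(s) drawn
Waypoints (5 total):
(0, 0)
(1, 0)
(14, 0)
(-1.803, -2.503)
(-21.557, -5.632)

Answer: (0, 0)
(1, 0)
(14, 0)
(-1.803, -2.503)
(-21.557, -5.632)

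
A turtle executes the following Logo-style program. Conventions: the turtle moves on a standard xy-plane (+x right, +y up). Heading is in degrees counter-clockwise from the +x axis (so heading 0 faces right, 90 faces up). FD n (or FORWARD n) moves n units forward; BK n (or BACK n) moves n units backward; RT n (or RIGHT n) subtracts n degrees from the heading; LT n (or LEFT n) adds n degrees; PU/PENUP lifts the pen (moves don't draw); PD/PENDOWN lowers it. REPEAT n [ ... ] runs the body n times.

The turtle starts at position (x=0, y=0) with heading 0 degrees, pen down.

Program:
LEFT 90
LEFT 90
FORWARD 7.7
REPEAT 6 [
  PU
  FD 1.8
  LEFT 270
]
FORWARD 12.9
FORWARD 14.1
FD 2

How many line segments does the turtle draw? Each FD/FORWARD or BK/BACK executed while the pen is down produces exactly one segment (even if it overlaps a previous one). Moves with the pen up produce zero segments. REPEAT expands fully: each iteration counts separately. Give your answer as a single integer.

Answer: 1

Derivation:
Executing turtle program step by step:
Start: pos=(0,0), heading=0, pen down
LT 90: heading 0 -> 90
LT 90: heading 90 -> 180
FD 7.7: (0,0) -> (-7.7,0) [heading=180, draw]
REPEAT 6 [
  -- iteration 1/6 --
  PU: pen up
  FD 1.8: (-7.7,0) -> (-9.5,0) [heading=180, move]
  LT 270: heading 180 -> 90
  -- iteration 2/6 --
  PU: pen up
  FD 1.8: (-9.5,0) -> (-9.5,1.8) [heading=90, move]
  LT 270: heading 90 -> 0
  -- iteration 3/6 --
  PU: pen up
  FD 1.8: (-9.5,1.8) -> (-7.7,1.8) [heading=0, move]
  LT 270: heading 0 -> 270
  -- iteration 4/6 --
  PU: pen up
  FD 1.8: (-7.7,1.8) -> (-7.7,0) [heading=270, move]
  LT 270: heading 270 -> 180
  -- iteration 5/6 --
  PU: pen up
  FD 1.8: (-7.7,0) -> (-9.5,0) [heading=180, move]
  LT 270: heading 180 -> 90
  -- iteration 6/6 --
  PU: pen up
  FD 1.8: (-9.5,0) -> (-9.5,1.8) [heading=90, move]
  LT 270: heading 90 -> 0
]
FD 12.9: (-9.5,1.8) -> (3.4,1.8) [heading=0, move]
FD 14.1: (3.4,1.8) -> (17.5,1.8) [heading=0, move]
FD 2: (17.5,1.8) -> (19.5,1.8) [heading=0, move]
Final: pos=(19.5,1.8), heading=0, 1 segment(s) drawn
Segments drawn: 1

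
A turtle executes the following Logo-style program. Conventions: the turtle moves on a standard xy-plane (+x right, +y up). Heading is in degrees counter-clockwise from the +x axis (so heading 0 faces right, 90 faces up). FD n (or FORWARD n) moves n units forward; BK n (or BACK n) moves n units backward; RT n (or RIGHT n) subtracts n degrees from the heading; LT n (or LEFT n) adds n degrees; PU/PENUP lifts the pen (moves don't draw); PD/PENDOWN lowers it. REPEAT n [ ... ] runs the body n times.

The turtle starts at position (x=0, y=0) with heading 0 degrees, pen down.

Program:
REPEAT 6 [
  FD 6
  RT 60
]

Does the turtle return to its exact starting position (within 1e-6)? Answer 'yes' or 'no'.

Answer: yes

Derivation:
Executing turtle program step by step:
Start: pos=(0,0), heading=0, pen down
REPEAT 6 [
  -- iteration 1/6 --
  FD 6: (0,0) -> (6,0) [heading=0, draw]
  RT 60: heading 0 -> 300
  -- iteration 2/6 --
  FD 6: (6,0) -> (9,-5.196) [heading=300, draw]
  RT 60: heading 300 -> 240
  -- iteration 3/6 --
  FD 6: (9,-5.196) -> (6,-10.392) [heading=240, draw]
  RT 60: heading 240 -> 180
  -- iteration 4/6 --
  FD 6: (6,-10.392) -> (0,-10.392) [heading=180, draw]
  RT 60: heading 180 -> 120
  -- iteration 5/6 --
  FD 6: (0,-10.392) -> (-3,-5.196) [heading=120, draw]
  RT 60: heading 120 -> 60
  -- iteration 6/6 --
  FD 6: (-3,-5.196) -> (0,0) [heading=60, draw]
  RT 60: heading 60 -> 0
]
Final: pos=(0,0), heading=0, 6 segment(s) drawn

Start position: (0, 0)
Final position: (0, 0)
Distance = 0; < 1e-6 -> CLOSED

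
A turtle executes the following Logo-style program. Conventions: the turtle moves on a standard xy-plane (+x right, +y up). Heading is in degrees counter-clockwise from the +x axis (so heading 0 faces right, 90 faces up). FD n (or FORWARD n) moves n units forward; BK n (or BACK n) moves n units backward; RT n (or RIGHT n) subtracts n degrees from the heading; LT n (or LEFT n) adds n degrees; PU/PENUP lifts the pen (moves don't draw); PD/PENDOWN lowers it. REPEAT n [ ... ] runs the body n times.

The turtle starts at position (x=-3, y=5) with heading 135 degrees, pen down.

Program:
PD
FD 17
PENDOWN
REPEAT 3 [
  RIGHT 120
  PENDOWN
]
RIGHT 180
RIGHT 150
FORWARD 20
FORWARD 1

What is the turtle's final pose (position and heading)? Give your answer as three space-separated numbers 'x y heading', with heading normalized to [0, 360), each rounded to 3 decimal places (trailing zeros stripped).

Executing turtle program step by step:
Start: pos=(-3,5), heading=135, pen down
PD: pen down
FD 17: (-3,5) -> (-15.021,17.021) [heading=135, draw]
PD: pen down
REPEAT 3 [
  -- iteration 1/3 --
  RT 120: heading 135 -> 15
  PD: pen down
  -- iteration 2/3 --
  RT 120: heading 15 -> 255
  PD: pen down
  -- iteration 3/3 --
  RT 120: heading 255 -> 135
  PD: pen down
]
RT 180: heading 135 -> 315
RT 150: heading 315 -> 165
FD 20: (-15.021,17.021) -> (-34.339,22.197) [heading=165, draw]
FD 1: (-34.339,22.197) -> (-35.305,22.456) [heading=165, draw]
Final: pos=(-35.305,22.456), heading=165, 3 segment(s) drawn

Answer: -35.305 22.456 165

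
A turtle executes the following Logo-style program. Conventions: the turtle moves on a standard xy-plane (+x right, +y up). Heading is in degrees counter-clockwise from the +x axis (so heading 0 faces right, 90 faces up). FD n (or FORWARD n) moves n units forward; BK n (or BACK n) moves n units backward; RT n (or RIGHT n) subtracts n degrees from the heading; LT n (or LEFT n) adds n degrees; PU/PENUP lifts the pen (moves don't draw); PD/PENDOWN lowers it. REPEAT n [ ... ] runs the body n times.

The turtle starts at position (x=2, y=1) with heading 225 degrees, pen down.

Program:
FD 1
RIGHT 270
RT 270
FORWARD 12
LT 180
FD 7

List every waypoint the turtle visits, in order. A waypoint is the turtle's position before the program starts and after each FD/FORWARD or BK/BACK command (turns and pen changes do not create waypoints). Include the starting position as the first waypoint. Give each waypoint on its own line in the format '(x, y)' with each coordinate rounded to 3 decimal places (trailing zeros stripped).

Answer: (2, 1)
(1.293, 0.293)
(9.778, 8.778)
(4.828, 3.828)

Derivation:
Executing turtle program step by step:
Start: pos=(2,1), heading=225, pen down
FD 1: (2,1) -> (1.293,0.293) [heading=225, draw]
RT 270: heading 225 -> 315
RT 270: heading 315 -> 45
FD 12: (1.293,0.293) -> (9.778,8.778) [heading=45, draw]
LT 180: heading 45 -> 225
FD 7: (9.778,8.778) -> (4.828,3.828) [heading=225, draw]
Final: pos=(4.828,3.828), heading=225, 3 segment(s) drawn
Waypoints (4 total):
(2, 1)
(1.293, 0.293)
(9.778, 8.778)
(4.828, 3.828)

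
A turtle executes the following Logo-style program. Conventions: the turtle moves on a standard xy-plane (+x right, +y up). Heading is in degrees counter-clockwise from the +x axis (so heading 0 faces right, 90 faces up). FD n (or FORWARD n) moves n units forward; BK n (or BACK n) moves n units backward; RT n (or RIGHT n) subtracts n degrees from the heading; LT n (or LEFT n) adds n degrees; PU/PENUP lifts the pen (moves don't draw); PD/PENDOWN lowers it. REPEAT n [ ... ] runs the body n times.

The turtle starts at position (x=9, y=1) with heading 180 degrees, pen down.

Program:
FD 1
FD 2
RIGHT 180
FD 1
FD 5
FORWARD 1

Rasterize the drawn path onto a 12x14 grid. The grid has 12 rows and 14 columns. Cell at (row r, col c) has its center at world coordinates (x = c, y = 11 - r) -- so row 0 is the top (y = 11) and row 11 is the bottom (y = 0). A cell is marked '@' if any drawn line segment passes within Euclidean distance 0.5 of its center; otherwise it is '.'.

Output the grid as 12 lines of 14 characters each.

Answer: ..............
..............
..............
..............
..............
..............
..............
..............
..............
..............
......@@@@@@@@
..............

Derivation:
Segment 0: (9,1) -> (8,1)
Segment 1: (8,1) -> (6,1)
Segment 2: (6,1) -> (7,1)
Segment 3: (7,1) -> (12,1)
Segment 4: (12,1) -> (13,1)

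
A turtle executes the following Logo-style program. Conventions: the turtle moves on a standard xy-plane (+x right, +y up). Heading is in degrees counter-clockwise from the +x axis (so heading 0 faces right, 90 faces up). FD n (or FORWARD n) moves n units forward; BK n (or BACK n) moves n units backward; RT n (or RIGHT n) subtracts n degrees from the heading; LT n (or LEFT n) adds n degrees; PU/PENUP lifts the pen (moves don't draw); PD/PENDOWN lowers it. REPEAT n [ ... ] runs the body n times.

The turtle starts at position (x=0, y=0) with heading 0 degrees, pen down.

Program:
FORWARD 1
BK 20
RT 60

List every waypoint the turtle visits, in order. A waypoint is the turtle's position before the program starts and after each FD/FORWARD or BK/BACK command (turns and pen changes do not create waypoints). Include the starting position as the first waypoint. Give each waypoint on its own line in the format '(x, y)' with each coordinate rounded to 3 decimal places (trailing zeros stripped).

Executing turtle program step by step:
Start: pos=(0,0), heading=0, pen down
FD 1: (0,0) -> (1,0) [heading=0, draw]
BK 20: (1,0) -> (-19,0) [heading=0, draw]
RT 60: heading 0 -> 300
Final: pos=(-19,0), heading=300, 2 segment(s) drawn
Waypoints (3 total):
(0, 0)
(1, 0)
(-19, 0)

Answer: (0, 0)
(1, 0)
(-19, 0)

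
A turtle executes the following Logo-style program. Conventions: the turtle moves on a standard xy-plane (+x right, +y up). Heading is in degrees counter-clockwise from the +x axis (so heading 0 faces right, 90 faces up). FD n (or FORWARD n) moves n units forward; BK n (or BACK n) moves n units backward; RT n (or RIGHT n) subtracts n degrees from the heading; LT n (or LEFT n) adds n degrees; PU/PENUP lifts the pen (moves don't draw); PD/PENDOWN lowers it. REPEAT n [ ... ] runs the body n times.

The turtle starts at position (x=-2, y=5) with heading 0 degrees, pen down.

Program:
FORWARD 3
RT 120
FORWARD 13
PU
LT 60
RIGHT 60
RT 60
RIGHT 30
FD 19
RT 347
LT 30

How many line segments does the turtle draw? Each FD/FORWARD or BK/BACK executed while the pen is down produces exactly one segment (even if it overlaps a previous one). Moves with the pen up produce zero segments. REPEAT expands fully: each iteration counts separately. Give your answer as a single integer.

Answer: 2

Derivation:
Executing turtle program step by step:
Start: pos=(-2,5), heading=0, pen down
FD 3: (-2,5) -> (1,5) [heading=0, draw]
RT 120: heading 0 -> 240
FD 13: (1,5) -> (-5.5,-6.258) [heading=240, draw]
PU: pen up
LT 60: heading 240 -> 300
RT 60: heading 300 -> 240
RT 60: heading 240 -> 180
RT 30: heading 180 -> 150
FD 19: (-5.5,-6.258) -> (-21.954,3.242) [heading=150, move]
RT 347: heading 150 -> 163
LT 30: heading 163 -> 193
Final: pos=(-21.954,3.242), heading=193, 2 segment(s) drawn
Segments drawn: 2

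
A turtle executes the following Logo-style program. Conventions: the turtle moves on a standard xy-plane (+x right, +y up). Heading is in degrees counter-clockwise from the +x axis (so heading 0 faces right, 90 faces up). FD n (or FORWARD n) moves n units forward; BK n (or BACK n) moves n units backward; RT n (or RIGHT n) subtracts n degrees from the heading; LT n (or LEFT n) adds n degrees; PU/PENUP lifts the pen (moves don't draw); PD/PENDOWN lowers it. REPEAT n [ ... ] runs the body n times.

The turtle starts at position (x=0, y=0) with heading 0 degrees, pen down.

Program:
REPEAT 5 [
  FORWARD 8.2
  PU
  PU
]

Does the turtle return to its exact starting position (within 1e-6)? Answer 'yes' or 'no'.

Answer: no

Derivation:
Executing turtle program step by step:
Start: pos=(0,0), heading=0, pen down
REPEAT 5 [
  -- iteration 1/5 --
  FD 8.2: (0,0) -> (8.2,0) [heading=0, draw]
  PU: pen up
  PU: pen up
  -- iteration 2/5 --
  FD 8.2: (8.2,0) -> (16.4,0) [heading=0, move]
  PU: pen up
  PU: pen up
  -- iteration 3/5 --
  FD 8.2: (16.4,0) -> (24.6,0) [heading=0, move]
  PU: pen up
  PU: pen up
  -- iteration 4/5 --
  FD 8.2: (24.6,0) -> (32.8,0) [heading=0, move]
  PU: pen up
  PU: pen up
  -- iteration 5/5 --
  FD 8.2: (32.8,0) -> (41,0) [heading=0, move]
  PU: pen up
  PU: pen up
]
Final: pos=(41,0), heading=0, 1 segment(s) drawn

Start position: (0, 0)
Final position: (41, 0)
Distance = 41; >= 1e-6 -> NOT closed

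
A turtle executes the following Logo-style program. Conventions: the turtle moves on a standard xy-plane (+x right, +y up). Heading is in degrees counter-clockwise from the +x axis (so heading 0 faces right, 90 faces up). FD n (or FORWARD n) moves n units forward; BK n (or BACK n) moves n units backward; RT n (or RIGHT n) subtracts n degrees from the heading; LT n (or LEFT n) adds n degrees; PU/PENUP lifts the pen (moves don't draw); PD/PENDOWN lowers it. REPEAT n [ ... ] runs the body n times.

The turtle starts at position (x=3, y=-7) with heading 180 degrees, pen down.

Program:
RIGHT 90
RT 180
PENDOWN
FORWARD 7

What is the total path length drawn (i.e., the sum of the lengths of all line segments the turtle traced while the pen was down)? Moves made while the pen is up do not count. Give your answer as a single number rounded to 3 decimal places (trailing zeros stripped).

Executing turtle program step by step:
Start: pos=(3,-7), heading=180, pen down
RT 90: heading 180 -> 90
RT 180: heading 90 -> 270
PD: pen down
FD 7: (3,-7) -> (3,-14) [heading=270, draw]
Final: pos=(3,-14), heading=270, 1 segment(s) drawn

Segment lengths:
  seg 1: (3,-7) -> (3,-14), length = 7
Total = 7

Answer: 7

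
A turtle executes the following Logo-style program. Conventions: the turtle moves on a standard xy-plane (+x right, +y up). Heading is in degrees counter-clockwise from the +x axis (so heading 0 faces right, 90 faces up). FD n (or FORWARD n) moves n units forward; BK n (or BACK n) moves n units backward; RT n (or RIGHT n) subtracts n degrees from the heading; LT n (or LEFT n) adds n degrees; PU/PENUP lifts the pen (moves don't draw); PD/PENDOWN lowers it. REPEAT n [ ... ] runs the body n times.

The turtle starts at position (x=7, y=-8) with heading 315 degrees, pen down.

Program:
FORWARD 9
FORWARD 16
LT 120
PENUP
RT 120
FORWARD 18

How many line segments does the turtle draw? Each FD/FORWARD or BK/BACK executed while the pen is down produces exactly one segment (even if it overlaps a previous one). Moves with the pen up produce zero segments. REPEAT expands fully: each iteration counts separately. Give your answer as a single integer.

Executing turtle program step by step:
Start: pos=(7,-8), heading=315, pen down
FD 9: (7,-8) -> (13.364,-14.364) [heading=315, draw]
FD 16: (13.364,-14.364) -> (24.678,-25.678) [heading=315, draw]
LT 120: heading 315 -> 75
PU: pen up
RT 120: heading 75 -> 315
FD 18: (24.678,-25.678) -> (37.406,-38.406) [heading=315, move]
Final: pos=(37.406,-38.406), heading=315, 2 segment(s) drawn
Segments drawn: 2

Answer: 2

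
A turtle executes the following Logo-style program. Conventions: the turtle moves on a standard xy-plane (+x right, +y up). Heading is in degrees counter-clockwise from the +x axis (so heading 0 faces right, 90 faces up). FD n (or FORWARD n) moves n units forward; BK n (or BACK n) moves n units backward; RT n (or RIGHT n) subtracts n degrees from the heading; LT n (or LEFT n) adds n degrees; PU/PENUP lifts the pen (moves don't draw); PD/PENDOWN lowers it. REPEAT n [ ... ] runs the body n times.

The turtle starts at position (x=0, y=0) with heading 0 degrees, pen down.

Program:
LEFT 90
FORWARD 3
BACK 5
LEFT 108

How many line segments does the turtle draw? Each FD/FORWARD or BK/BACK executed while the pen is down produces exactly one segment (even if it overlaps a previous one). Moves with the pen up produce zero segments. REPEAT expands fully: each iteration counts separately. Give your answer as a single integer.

Answer: 2

Derivation:
Executing turtle program step by step:
Start: pos=(0,0), heading=0, pen down
LT 90: heading 0 -> 90
FD 3: (0,0) -> (0,3) [heading=90, draw]
BK 5: (0,3) -> (0,-2) [heading=90, draw]
LT 108: heading 90 -> 198
Final: pos=(0,-2), heading=198, 2 segment(s) drawn
Segments drawn: 2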